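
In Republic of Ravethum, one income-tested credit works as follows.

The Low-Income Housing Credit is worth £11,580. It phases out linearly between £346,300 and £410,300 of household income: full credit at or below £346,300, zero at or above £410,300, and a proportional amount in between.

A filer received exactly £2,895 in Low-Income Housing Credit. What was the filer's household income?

£394,300

£2,895 is 2,895/11,580 of the full £11,580, so 8,685/11,580 of the £64,000 range has been used: income = £346,300 + £64,000 × 8,685/11,580 = £394,300.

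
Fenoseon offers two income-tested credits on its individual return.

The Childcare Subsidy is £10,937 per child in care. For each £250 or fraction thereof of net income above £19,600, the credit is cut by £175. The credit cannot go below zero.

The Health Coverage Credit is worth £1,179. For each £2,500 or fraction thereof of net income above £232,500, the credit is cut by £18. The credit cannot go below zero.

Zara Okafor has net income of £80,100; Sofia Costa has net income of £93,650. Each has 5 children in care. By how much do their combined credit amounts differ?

£9,625

Zara (£80,100): Childcare Subsidy: base = 5 × £10,937 = £54,685. income exceeds £19,600 by £60,500, which is 242 full-or-partial £250 increments; reduction = 242 × £175 = £42,350, leaving £12,335. Health Coverage Credit: £80,100 is at or below the £232,500 threshold, so the full £1,179 applies. total £12,335 + £1,179 = £13,514
Sofia (£93,650): Childcare Subsidy: base = 5 × £10,937 = £54,685. income exceeds £19,600 by £74,050, which is 297 full-or-partial £250 increments; reduction = 297 × £175 = £51,975, leaving £2,710. Health Coverage Credit: £93,650 is at or below the £232,500 threshold, so the full £1,179 applies. total £2,710 + £1,179 = £3,889
Difference: |£13,514 − £3,889| = £9,625.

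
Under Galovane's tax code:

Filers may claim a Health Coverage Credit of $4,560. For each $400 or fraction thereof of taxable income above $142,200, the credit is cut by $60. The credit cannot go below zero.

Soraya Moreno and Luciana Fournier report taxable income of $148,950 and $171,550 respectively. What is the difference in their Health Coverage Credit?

Soraya ($148,950): Health Coverage Credit: income exceeds $142,200 by $6,750, which is 17 full-or-partial $400 increments; reduction = 17 × $60 = $1,020, leaving $3,540.
Luciana ($171,550): Health Coverage Credit: income exceeds $142,200 by $29,350, which is 74 full-or-partial $400 increments; reduction = 74 × $60 = $4,440, leaving $120.
Difference: |$3,540 − $120| = $3,420.

$3,420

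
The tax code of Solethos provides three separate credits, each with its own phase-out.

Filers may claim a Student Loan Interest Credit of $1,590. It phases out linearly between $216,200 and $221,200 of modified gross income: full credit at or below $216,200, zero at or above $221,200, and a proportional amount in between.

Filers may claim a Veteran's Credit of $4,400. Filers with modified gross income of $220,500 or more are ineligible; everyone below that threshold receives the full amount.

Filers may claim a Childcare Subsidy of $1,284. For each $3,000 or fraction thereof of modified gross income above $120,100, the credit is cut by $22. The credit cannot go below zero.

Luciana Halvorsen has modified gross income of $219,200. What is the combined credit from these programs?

Student Loan Interest Credit: $219,200 is $3,000 into a $5,000 phase-out range, leaving 2,000/5,000 of the credit: $1,590 × 2,000/5,000 = $636.
Veteran's Credit: $219,200 is below the $220,500 cutoff, so the full $4,400 applies.
Childcare Subsidy: income exceeds $120,100 by $99,100, which is 34 full-or-partial $3,000 increments; reduction = 34 × $22 = $748, leaving $536.
Total: $636 + $4,400 + $536 = $5,572.

$5,572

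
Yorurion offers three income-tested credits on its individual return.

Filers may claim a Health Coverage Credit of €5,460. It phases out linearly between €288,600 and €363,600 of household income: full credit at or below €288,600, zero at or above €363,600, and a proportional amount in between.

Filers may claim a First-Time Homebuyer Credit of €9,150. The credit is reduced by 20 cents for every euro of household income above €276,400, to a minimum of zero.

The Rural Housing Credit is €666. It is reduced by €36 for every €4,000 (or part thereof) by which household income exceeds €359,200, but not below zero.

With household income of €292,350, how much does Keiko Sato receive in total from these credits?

Health Coverage Credit: €292,350 is €3,750 into a €75,000 phase-out range, leaving 71,250/75,000 of the credit: €5,460 × 71,250/75,000 = €5,187.
First-Time Homebuyer Credit: 20% of the €15,950 excess over €276,400 is €3,190; credit = €9,150 − €3,190 = €5,960.
Rural Housing Credit: €292,350 is at or below the €359,200 threshold, so the full €666 applies.
Total: €5,187 + €5,960 + €666 = €11,813.

€11,813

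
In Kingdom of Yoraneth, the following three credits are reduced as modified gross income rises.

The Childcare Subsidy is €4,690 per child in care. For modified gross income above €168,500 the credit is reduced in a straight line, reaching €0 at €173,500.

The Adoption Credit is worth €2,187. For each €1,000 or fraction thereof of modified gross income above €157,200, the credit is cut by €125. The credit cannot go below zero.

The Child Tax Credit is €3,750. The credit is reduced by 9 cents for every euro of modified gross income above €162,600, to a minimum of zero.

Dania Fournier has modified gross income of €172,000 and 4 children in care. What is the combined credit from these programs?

€8,844

Childcare Subsidy: base = 4 × €4,690 = €18,760. €172,000 is €3,500 into a €5,000 phase-out range, leaving 1,500/5,000 of the credit: €18,760 × 1,500/5,000 = €5,628.
Adoption Credit: income exceeds €157,200 by €14,800, which is 15 full-or-partial €1,000 increments; reduction = 15 × €125 = €1,875, leaving €312.
Child Tax Credit: 9% of the €9,400 excess over €162,600 is €846; credit = €3,750 − €846 = €2,904.
Total: €5,628 + €312 + €2,904 = €8,844.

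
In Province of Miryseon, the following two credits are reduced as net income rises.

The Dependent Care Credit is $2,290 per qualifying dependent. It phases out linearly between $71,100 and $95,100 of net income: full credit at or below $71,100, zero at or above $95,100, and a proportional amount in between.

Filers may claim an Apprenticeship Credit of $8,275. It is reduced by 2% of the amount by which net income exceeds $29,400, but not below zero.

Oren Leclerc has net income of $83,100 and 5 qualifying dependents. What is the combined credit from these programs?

$12,926

Dependent Care Credit: base = 5 × $2,290 = $11,450. $83,100 is $12,000 into a $24,000 phase-out range, leaving 12,000/24,000 of the credit: $11,450 × 12,000/24,000 = $5,725.
Apprenticeship Credit: 2% of the $53,700 excess over $29,400 is $1,074; credit = $8,275 − $1,074 = $7,201.
Total: $5,725 + $7,201 = $12,926.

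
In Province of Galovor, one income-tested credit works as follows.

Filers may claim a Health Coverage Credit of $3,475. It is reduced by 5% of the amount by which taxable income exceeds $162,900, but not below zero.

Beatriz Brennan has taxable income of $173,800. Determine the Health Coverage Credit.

$2,930

Health Coverage Credit: 5% of the $10,900 excess over $162,900 is $545; credit = $3,475 − $545 = $2,930.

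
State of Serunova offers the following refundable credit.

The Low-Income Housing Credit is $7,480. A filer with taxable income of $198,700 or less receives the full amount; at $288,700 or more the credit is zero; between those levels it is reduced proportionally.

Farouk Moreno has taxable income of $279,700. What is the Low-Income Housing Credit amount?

Low-Income Housing Credit: $279,700 is $81,000 into a $90,000 phase-out range, leaving 9,000/90,000 of the credit: $7,480 × 9,000/90,000 = $748.

$748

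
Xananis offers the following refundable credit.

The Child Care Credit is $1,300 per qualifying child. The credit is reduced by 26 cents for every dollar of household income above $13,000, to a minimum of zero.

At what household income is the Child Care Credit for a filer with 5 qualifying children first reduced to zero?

$38,000

Full credit = 5 × $1,300 = $6,500.
The credit falls by 26% of each dollar above $13,000, so it reaches zero when the excess is $6,500 / 26% = $25,000: income = $13,000 + $25,000 = $38,000.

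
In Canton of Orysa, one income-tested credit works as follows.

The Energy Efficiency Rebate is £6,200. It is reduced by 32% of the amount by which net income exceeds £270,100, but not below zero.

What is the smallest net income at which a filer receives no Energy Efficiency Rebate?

£289,475

The credit falls by 32% of each pound above £270,100, so it reaches zero when the excess is £6,200 / 32% = £19,375: income = £270,100 + £19,375 = £289,475.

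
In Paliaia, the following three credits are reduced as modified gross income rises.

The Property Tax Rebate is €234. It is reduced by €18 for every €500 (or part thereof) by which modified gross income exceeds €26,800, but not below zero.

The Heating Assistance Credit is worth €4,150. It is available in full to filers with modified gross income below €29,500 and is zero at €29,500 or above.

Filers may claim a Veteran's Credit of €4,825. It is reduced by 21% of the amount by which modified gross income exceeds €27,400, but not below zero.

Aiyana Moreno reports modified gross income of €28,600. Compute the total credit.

€8,885

Property Tax Rebate: income exceeds €26,800 by €1,800, which is 4 full-or-partial €500 increments; reduction = 4 × €18 = €72, leaving €162.
Heating Assistance Credit: €28,600 is below the €29,500 cutoff, so the full €4,150 applies.
Veteran's Credit: 21% of the €1,200 excess over €27,400 is €252; credit = €4,825 − €252 = €4,573.
Total: €162 + €4,150 + €4,573 = €8,885.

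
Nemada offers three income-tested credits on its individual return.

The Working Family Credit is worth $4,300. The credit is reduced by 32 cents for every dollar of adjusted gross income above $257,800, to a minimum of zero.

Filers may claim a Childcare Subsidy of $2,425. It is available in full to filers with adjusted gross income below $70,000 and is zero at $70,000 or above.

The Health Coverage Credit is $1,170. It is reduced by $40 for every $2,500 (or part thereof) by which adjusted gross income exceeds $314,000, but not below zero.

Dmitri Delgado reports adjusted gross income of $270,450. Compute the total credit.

$1,422

Working Family Credit: 32% of the $12,650 excess over $257,800 is $4,048; credit = $4,300 − $4,048 = $252.
Childcare Subsidy: $270,450 meets or exceeds the $70,000 cutoff, so the credit is $0.
Health Coverage Credit: $270,450 is at or below the $314,000 threshold, so the full $1,170 applies.
Total: $252 + $0 + $1,170 = $1,422.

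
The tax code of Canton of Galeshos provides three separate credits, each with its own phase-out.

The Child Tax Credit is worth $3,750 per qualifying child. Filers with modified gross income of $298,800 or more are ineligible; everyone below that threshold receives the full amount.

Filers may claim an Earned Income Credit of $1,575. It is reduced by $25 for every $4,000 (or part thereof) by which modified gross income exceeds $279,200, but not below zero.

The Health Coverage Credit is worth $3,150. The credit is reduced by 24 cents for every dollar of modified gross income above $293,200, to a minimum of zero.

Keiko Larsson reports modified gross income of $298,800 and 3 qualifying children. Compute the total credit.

$3,256

Child Tax Credit: base = 3 × $3,750 = $11,250. $298,800 meets or exceeds the $298,800 cutoff, so the credit is $0.
Earned Income Credit: income exceeds $279,200 by $19,600, which is 5 full-or-partial $4,000 increments; reduction = 5 × $25 = $125, leaving $1,450.
Health Coverage Credit: 24% of the $5,600 excess over $293,200 is $1,344; credit = $3,150 − $1,344 = $1,806.
Total: $0 + $1,450 + $1,806 = $3,256.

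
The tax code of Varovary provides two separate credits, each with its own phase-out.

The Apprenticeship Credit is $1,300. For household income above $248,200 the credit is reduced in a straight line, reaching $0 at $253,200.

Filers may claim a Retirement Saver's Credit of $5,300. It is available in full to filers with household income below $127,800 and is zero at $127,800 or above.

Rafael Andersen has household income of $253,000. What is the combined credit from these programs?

$52

Apprenticeship Credit: $253,000 is $4,800 into a $5,000 phase-out range, leaving 200/5,000 of the credit: $1,300 × 200/5,000 = $52.
Retirement Saver's Credit: $253,000 meets or exceeds the $127,800 cutoff, so the credit is $0.
Total: $52 + $0 = $52.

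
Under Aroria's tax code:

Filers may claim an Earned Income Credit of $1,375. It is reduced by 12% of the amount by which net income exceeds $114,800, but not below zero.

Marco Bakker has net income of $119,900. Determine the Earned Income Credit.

$763

Earned Income Credit: 12% of the $5,100 excess over $114,800 is $612; credit = $1,375 − $612 = $763.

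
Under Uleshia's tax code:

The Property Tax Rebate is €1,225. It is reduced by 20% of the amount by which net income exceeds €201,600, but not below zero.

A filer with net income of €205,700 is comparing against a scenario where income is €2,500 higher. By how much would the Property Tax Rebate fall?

At €205,700 — 20% of the €4,100 excess over €201,600 is €820; credit = €1,225 − €820 = €405.
At €208,200 — 20% of the €6,600 excess over €201,600 is €1,320 ≥ base, so the credit is €0.
Lost: €405 − €0 = €405.

€405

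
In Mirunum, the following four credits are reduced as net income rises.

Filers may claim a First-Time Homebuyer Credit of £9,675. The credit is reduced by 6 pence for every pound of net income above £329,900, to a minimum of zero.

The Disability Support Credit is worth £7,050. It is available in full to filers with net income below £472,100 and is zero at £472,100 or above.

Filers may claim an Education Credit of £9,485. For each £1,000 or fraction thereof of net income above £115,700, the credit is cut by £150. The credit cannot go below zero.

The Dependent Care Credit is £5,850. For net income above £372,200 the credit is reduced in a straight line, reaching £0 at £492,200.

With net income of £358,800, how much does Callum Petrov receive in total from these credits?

£20,841

First-Time Homebuyer Credit: 6% of the £28,900 excess over £329,900 is £1,734; credit = £9,675 − £1,734 = £7,941.
Disability Support Credit: £358,800 is below the £472,100 cutoff, so the full £7,050 applies.
Education Credit: income exceeds £115,700 by £243,100 → 244 increments × £150 = £36,600 ≥ base, so the credit is £0.
Dependent Care Credit: £358,800 is at or below the £372,200 threshold, so the full £5,850 applies.
Total: £7,941 + £7,050 + £0 + £5,850 = £20,841.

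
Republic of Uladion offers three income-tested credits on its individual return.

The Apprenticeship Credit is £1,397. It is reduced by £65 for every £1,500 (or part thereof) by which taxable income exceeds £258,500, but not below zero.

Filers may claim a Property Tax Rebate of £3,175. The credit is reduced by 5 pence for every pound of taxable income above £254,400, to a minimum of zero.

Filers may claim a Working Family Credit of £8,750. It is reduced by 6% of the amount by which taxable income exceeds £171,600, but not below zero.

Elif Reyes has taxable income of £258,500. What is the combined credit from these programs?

Apprenticeship Credit: £258,500 is at or below the £258,500 threshold, so the full £1,397 applies.
Property Tax Rebate: 5% of the £4,100 excess over £254,400 is £205; credit = £3,175 − £205 = £2,970.
Working Family Credit: 6% of the £86,900 excess over £171,600 is £5,214; credit = £8,750 − £5,214 = £3,536.
Total: £1,397 + £2,970 + £3,536 = £7,903.

£7,903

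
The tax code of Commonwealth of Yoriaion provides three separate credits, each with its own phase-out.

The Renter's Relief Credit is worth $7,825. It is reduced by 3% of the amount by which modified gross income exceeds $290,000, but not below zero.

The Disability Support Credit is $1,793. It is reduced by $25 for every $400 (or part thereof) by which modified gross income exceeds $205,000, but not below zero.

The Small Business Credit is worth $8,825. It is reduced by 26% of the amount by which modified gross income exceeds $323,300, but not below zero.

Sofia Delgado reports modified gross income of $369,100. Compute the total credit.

$5,452

Renter's Relief Credit: 3% of the $79,100 excess over $290,000 is $2,373; credit = $7,825 − $2,373 = $5,452.
Disability Support Credit: income exceeds $205,000 by $164,100 → 411 increments × $25 = $10,275 ≥ base, so the credit is $0.
Small Business Credit: 26% of the $45,800 excess over $323,300 is $11,908 ≥ base, so the credit is $0.
Total: $5,452 + $0 + $0 = $5,452.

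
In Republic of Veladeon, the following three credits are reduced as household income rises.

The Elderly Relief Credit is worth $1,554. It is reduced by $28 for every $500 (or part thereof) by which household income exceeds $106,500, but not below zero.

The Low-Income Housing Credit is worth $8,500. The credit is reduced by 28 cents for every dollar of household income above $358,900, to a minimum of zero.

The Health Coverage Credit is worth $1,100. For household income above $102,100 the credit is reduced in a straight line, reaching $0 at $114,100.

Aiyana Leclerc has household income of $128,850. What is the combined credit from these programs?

Elderly Relief Credit: income exceeds $106,500 by $22,350, which is 45 full-or-partial $500 increments; reduction = 45 × $28 = $1,260, leaving $294.
Low-Income Housing Credit: $128,850 is at or below the $358,900 threshold, so the full $8,500 applies.
Health Coverage Credit: $128,850 is at or above $114,100, so the credit is $0.
Total: $294 + $8,500 + $0 = $8,794.

$8,794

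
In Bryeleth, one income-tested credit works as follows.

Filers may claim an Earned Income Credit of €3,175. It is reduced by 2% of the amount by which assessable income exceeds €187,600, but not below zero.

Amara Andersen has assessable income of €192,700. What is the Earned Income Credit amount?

Earned Income Credit: 2% of the €5,100 excess over €187,600 is €102; credit = €3,175 − €102 = €3,073.

€3,073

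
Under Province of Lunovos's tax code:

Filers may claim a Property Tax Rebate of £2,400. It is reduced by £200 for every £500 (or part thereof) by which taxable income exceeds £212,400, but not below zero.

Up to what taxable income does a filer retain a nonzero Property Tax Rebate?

£217,900

After 11 increments the reduction is 11 × £200 = £2,200, leaving £200; one more increment wipes it out. Increment 11 ends at excess 11 × £500 = £5,500, so the highest qualifying income is £212,400 + £5,500 = £217,900.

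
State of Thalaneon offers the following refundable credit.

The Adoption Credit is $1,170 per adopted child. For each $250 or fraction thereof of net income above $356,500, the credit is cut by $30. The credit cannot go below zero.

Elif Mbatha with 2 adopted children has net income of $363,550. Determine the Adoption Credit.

$1,470

Adoption Credit: base = 2 × $1,170 = $2,340. income exceeds $356,500 by $7,050, which is 29 full-or-partial $250 increments; reduction = 29 × $30 = $870, leaving $1,470.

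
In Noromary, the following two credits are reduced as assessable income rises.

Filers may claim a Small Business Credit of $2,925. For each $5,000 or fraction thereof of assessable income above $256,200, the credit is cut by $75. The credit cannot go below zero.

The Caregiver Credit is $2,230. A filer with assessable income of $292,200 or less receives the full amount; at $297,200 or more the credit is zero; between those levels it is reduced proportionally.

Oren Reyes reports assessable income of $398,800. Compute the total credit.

Small Business Credit: income exceeds $256,200 by $142,600, which is 29 full-or-partial $5,000 increments; reduction = 29 × $75 = $2,175, leaving $750.
Caregiver Credit: $398,800 is at or above $297,200, so the credit is $0.
Total: $750 + $0 = $750.

$750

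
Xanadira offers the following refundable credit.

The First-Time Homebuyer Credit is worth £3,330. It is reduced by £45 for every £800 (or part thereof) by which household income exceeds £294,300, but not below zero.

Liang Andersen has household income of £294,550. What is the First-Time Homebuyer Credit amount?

First-Time Homebuyer Credit: income exceeds £294,300 by £250, which is 1 full-or-partial £800 increment; reduction = 1 × £45 = £45, leaving £3,285.

£3,285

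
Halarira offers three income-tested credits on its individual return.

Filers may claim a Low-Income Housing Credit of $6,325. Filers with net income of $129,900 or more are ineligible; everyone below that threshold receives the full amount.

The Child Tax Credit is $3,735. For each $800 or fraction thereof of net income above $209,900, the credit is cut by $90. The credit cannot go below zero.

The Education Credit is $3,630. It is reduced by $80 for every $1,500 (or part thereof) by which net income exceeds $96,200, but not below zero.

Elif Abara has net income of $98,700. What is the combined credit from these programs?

$13,530

Low-Income Housing Credit: $98,700 is below the $129,900 cutoff, so the full $6,325 applies.
Child Tax Credit: $98,700 is at or below the $209,900 threshold, so the full $3,735 applies.
Education Credit: income exceeds $96,200 by $2,500, which is 2 full-or-partial $1,500 increments; reduction = 2 × $80 = $160, leaving $3,470.
Total: $6,325 + $3,735 + $3,470 = $13,530.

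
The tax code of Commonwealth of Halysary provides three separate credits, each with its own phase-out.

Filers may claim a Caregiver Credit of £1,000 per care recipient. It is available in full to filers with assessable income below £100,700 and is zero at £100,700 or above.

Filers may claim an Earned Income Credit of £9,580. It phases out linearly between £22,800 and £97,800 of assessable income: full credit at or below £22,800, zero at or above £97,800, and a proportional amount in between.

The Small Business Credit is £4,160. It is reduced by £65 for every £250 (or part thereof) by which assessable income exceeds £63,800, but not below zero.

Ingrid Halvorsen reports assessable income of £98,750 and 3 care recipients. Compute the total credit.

£3,000

Caregiver Credit: base = 3 × £1,000 = £3,000. £98,750 is below the £100,700 cutoff, so the full £3,000 applies.
Earned Income Credit: £98,750 is at or above £97,800, so the credit is £0.
Small Business Credit: income exceeds £63,800 by £34,950 → 140 increments × £65 = £9,100 ≥ base, so the credit is £0.
Total: £3,000 + £0 + £0 = £3,000.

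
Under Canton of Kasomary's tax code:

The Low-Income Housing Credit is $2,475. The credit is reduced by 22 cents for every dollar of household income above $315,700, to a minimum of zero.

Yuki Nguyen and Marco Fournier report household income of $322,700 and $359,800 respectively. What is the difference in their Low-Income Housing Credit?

Yuki ($322,700): Low-Income Housing Credit: 22% of the $7,000 excess over $315,700 is $1,540; credit = $2,475 − $1,540 = $935.
Marco ($359,800): Low-Income Housing Credit: 22% of the $44,100 excess over $315,700 is $9,702 ≥ base, so the credit is $0.
Difference: |$935 − $0| = $935.

$935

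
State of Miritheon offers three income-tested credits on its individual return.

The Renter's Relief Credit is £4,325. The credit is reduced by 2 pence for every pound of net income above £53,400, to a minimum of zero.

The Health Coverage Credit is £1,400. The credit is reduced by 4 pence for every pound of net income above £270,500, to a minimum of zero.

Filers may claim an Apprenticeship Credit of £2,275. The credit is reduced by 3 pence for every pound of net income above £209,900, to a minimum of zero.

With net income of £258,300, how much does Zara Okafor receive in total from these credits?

£2,450

Renter's Relief Credit: 2% of the £204,900 excess over £53,400 is £4,098; credit = £4,325 − £4,098 = £227.
Health Coverage Credit: £258,300 is at or below the £270,500 threshold, so the full £1,400 applies.
Apprenticeship Credit: 3% of the £48,400 excess over £209,900 is £1,452; credit = £2,275 − £1,452 = £823.
Total: £227 + £1,400 + £823 = £2,450.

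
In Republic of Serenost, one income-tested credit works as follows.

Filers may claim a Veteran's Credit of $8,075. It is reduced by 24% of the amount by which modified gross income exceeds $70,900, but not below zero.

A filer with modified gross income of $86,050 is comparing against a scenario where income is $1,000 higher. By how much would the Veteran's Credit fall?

$240

At $86,050 — 24% of the $15,150 excess over $70,900 is $3,636; credit = $8,075 − $3,636 = $4,439.
At $87,050 — 24% of the $16,150 excess over $70,900 is $3,876; credit = $8,075 − $3,876 = $4,199.
Lost: $4,439 − $4,199 = $240.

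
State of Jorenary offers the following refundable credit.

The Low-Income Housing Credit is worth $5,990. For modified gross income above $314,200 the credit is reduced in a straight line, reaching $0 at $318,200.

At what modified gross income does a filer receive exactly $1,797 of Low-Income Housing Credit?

$1,797 is 1,797/5,990 of the full $5,990, so 4,193/5,990 of the $4,000 range has been used: income = $314,200 + $4,000 × 4,193/5,990 = $317,000.

$317,000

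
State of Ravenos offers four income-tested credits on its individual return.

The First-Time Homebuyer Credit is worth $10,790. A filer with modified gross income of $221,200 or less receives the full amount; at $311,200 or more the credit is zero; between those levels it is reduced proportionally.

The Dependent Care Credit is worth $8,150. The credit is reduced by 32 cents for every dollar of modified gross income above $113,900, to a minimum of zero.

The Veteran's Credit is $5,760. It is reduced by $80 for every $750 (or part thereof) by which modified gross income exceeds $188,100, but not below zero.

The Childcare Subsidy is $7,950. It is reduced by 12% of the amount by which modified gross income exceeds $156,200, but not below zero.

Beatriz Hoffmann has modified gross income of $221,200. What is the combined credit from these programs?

$13,100

First-Time Homebuyer Credit: $221,200 is at or below the $221,200 threshold, so the full $10,790 applies.
Dependent Care Credit: 32% of the $107,300 excess over $113,900 is $34,336 ≥ base, so the credit is $0.
Veteran's Credit: income exceeds $188,100 by $33,100, which is 45 full-or-partial $750 increments; reduction = 45 × $80 = $3,600, leaving $2,160.
Childcare Subsidy: 12% of the $65,000 excess over $156,200 is $7,800; credit = $7,950 − $7,800 = $150.
Total: $10,790 + $0 + $2,160 + $150 = $13,100.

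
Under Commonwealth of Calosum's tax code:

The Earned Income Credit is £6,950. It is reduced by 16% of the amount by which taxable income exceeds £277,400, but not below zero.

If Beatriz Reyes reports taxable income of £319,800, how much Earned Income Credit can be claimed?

£166

Earned Income Credit: 16% of the £42,400 excess over £277,400 is £6,784; credit = £6,950 − £6,784 = £166.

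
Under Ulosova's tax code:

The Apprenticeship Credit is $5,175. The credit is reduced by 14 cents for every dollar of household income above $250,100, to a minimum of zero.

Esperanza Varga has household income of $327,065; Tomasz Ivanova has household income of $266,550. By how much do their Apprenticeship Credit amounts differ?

Esperanza ($327,065): Apprenticeship Credit: 14% of the $76,965 excess over $250,100 is $10,775.10 ≥ base, so the credit is $0.
Tomasz ($266,550): Apprenticeship Credit: 14% of the $16,450 excess over $250,100 is $2,303; credit = $5,175 − $2,303 = $2,872.
Difference: |$0 − $2,872| = $2,872.

$2,872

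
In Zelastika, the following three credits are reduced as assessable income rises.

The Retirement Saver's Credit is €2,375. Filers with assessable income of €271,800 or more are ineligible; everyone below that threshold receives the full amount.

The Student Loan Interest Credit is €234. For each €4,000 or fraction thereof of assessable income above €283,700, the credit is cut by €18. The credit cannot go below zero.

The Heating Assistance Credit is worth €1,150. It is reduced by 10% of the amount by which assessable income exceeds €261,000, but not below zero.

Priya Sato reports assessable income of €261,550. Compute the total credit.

€3,704

Retirement Saver's Credit: €261,550 is below the €271,800 cutoff, so the full €2,375 applies.
Student Loan Interest Credit: €261,550 is at or below the €283,700 threshold, so the full €234 applies.
Heating Assistance Credit: 10% of the €550 excess over €261,000 is €55; credit = €1,150 − €55 = €1,095.
Total: €2,375 + €234 + €1,095 = €3,704.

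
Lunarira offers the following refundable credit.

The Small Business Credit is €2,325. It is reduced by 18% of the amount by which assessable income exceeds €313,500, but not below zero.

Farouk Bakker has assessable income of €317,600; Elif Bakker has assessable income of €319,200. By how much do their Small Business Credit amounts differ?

Farouk (€317,600): Small Business Credit: 18% of the €4,100 excess over €313,500 is €738; credit = €2,325 − €738 = €1,587.
Elif (€319,200): Small Business Credit: 18% of the €5,700 excess over €313,500 is €1,026; credit = €2,325 − €1,026 = €1,299.
Difference: |€1,587 − €1,299| = €288.

€288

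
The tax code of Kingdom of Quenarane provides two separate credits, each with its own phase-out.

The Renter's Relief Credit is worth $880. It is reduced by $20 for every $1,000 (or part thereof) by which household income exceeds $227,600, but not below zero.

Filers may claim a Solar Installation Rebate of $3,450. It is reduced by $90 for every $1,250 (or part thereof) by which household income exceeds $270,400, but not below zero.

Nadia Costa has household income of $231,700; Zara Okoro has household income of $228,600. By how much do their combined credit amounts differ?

Nadia ($231,700): Renter's Relief Credit: income exceeds $227,600 by $4,100, which is 5 full-or-partial $1,000 increments; reduction = 5 × $20 = $100, leaving $780. Solar Installation Rebate: $231,700 is at or below the $270,400 threshold, so the full $3,450 applies. total $780 + $3,450 = $4,230
Zara ($228,600): Renter's Relief Credit: income exceeds $227,600 by $1,000, which is 1 full-or-partial $1,000 increment; reduction = 1 × $20 = $20, leaving $860. Solar Installation Rebate: $228,600 is at or below the $270,400 threshold, so the full $3,450 applies. total $860 + $3,450 = $4,310
Difference: |$4,230 − $4,310| = $80.

$80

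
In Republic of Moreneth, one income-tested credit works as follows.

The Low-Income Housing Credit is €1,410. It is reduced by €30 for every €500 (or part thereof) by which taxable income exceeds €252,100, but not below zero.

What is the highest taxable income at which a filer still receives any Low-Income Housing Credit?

€275,100

After 46 increments the reduction is 46 × €30 = €1,380, leaving €30; one more increment wipes it out. Increment 46 ends at excess 46 × €500 = €23,000, so the highest qualifying income is €252,100 + €23,000 = €275,100.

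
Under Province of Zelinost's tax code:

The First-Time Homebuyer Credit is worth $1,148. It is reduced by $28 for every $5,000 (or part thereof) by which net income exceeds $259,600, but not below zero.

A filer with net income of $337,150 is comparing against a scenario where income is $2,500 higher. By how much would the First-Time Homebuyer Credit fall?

At $337,150 — income exceeds $259,600 by $77,550, which is 16 full-or-partial $5,000 increments; reduction = 16 × $28 = $448, leaving $700.
At $339,650 — income exceeds $259,600 by $80,050, which is 17 full-or-partial $5,000 increments; reduction = 17 × $28 = $476, leaving $672.
Lost: $700 − $672 = $28.

$28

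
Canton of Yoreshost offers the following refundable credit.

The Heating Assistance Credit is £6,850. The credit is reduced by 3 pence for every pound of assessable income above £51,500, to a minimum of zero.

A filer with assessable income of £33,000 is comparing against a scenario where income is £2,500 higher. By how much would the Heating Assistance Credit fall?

£0

At £33,000 — £33,000 is at or below the £51,500 threshold, so the full £6,850 applies.
At £35,500 — £35,500 is at or below the £51,500 threshold, so the full £6,850 applies.
Lost: £6,850 − £6,850 = £0.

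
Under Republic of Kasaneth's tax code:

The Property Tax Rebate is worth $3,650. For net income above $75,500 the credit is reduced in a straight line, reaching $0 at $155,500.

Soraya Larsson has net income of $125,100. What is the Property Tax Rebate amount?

Property Tax Rebate: $125,100 is $49,600 into a $80,000 phase-out range, leaving 30,400/80,000 of the credit: $3,650 × 30,400/80,000 = $1,387.

$1,387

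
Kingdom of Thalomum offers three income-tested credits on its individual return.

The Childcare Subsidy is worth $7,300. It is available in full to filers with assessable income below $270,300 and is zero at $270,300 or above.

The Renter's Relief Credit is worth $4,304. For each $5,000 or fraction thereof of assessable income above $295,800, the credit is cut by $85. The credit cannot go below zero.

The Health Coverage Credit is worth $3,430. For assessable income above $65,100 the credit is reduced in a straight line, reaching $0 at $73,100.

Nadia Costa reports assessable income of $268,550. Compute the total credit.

$11,604

Childcare Subsidy: $268,550 is below the $270,300 cutoff, so the full $7,300 applies.
Renter's Relief Credit: $268,550 is at or below the $295,800 threshold, so the full $4,304 applies.
Health Coverage Credit: $268,550 is at or above $73,100, so the credit is $0.
Total: $7,300 + $4,304 + $0 = $11,604.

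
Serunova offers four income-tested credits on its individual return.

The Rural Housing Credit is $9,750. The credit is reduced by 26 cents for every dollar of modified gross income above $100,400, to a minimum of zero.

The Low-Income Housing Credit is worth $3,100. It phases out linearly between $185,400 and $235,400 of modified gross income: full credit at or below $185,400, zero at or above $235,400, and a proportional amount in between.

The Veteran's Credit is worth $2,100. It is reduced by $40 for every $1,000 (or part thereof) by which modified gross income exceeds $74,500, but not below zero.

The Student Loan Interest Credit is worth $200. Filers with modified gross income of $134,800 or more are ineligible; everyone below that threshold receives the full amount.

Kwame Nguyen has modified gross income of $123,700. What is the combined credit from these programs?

Rural Housing Credit: 26% of the $23,300 excess over $100,400 is $6,058; credit = $9,750 − $6,058 = $3,692.
Low-Income Housing Credit: $123,700 is at or below the $185,400 threshold, so the full $3,100 applies.
Veteran's Credit: income exceeds $74,500 by $49,200, which is 50 full-or-partial $1,000 increments; reduction = 50 × $40 = $2,000, leaving $100.
Student Loan Interest Credit: $123,700 is below the $134,800 cutoff, so the full $200 applies.
Total: $3,692 + $3,100 + $100 + $200 = $7,092.

$7,092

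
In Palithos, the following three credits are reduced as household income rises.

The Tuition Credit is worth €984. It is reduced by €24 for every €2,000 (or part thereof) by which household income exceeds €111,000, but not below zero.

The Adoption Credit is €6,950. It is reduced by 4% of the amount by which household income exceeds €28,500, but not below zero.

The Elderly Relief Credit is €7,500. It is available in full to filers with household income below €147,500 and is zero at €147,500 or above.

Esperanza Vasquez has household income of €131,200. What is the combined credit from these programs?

€11,062

Tuition Credit: income exceeds €111,000 by €20,200, which is 11 full-or-partial €2,000 increments; reduction = 11 × €24 = €264, leaving €720.
Adoption Credit: 4% of the €102,700 excess over €28,500 is €4,108; credit = €6,950 − €4,108 = €2,842.
Elderly Relief Credit: €131,200 is below the €147,500 cutoff, so the full €7,500 applies.
Total: €720 + €2,842 + €7,500 = €11,062.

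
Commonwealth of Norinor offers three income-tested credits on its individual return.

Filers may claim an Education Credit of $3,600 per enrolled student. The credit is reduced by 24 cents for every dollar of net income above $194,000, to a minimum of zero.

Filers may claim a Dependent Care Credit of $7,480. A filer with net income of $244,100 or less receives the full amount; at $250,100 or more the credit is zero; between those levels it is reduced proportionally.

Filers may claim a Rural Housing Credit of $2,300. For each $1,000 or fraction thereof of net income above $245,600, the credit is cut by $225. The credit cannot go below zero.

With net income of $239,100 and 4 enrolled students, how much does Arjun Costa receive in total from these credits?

$13,356

Education Credit: base = 4 × $3,600 = $14,400. 24% of the $45,100 excess over $194,000 is $10,824; credit = $14,400 − $10,824 = $3,576.
Dependent Care Credit: $239,100 is at or below the $244,100 threshold, so the full $7,480 applies.
Rural Housing Credit: $239,100 is at or below the $245,600 threshold, so the full $2,300 applies.
Total: $3,576 + $7,480 + $2,300 = $13,356.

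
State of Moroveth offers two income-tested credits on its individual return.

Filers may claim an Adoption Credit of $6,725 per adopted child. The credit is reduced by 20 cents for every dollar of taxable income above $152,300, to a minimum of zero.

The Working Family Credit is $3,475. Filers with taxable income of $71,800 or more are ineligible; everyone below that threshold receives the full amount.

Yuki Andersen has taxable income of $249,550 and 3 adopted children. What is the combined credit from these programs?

Adoption Credit: base = 3 × $6,725 = $20,175. 20% of the $97,250 excess over $152,300 is $19,450; credit = $20,175 − $19,450 = $725.
Working Family Credit: $249,550 meets or exceeds the $71,800 cutoff, so the credit is $0.
Total: $725 + $0 = $725.

$725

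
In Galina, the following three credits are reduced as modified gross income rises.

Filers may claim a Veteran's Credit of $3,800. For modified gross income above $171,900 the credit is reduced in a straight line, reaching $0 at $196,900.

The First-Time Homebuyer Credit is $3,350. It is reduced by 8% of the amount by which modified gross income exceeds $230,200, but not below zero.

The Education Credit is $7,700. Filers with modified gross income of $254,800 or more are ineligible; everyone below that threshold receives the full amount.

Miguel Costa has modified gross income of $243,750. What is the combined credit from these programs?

Veteran's Credit: $243,750 is at or above $196,900, so the credit is $0.
First-Time Homebuyer Credit: 8% of the $13,550 excess over $230,200 is $1,084; credit = $3,350 − $1,084 = $2,266.
Education Credit: $243,750 is below the $254,800 cutoff, so the full $7,700 applies.
Total: $0 + $2,266 + $7,700 = $9,966.

$9,966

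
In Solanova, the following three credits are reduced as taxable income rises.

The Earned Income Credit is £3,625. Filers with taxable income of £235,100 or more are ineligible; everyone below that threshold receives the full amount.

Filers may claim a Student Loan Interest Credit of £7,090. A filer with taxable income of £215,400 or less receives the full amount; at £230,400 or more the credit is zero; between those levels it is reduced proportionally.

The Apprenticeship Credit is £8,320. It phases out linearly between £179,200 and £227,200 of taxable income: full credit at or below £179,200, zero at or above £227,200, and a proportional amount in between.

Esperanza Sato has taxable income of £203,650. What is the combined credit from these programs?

Earned Income Credit: £203,650 is below the £235,100 cutoff, so the full £3,625 applies.
Student Loan Interest Credit: £203,650 is at or below the £215,400 threshold, so the full £7,090 applies.
Apprenticeship Credit: £203,650 is £24,450 into a £48,000 phase-out range, leaving 23,550/48,000 of the credit: £8,320 × 23,550/48,000 = £4,082.
Total: £3,625 + £7,090 + £4,082 = £14,797.

£14,797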